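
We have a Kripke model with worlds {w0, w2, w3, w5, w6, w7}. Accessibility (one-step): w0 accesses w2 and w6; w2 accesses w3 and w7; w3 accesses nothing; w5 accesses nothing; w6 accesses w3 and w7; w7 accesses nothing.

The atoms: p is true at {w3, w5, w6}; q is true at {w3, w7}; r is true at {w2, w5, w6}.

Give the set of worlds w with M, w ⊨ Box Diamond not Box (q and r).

w0: successors {w2, w6}; Diamond not Box (q and r) there: w2:F, w6:F. ✗
w2: successors {w3, w7}; Diamond not Box (q and r) there: w3:F, w7:F. ✗
w3: no successors, so Box Diamond not Box (q and r) holds vacuously. ✓
w5: no successors, so Box Diamond not Box (q and r) holds vacuously. ✓
w6: successors {w3, w7}; Diamond not Box (q and r) there: w3:F, w7:F. ✗
w7: no successors, so Box Diamond not Box (q and r) holds vacuously. ✓

{w3, w5, w7}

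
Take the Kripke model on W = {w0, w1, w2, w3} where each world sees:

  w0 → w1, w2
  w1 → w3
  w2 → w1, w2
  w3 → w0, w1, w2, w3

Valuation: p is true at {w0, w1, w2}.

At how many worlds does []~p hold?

1

w0: successors {w1, w2}; ~p there: w1:F, w2:F. ✗
w1: successors {w3}; ~p there: w3:T. ✓
w2: successors {w1, w2}; ~p there: w1:F, w2:F. ✗
w3: successors {w0, w1, w2, w3}; ~p there: w0:F, w1:F, w2:F, w3:T. ✗
Satisfying worlds: {w1}.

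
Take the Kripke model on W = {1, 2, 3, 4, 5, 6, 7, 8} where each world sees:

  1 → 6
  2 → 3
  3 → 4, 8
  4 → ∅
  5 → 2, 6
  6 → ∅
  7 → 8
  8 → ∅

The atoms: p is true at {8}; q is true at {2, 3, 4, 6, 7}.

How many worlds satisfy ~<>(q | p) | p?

3

1: ~<>(q | p) is F, p is F. ✗
2: ~<>(q | p) is F, p is F. ✗
3: ~<>(q | p) is F, p is F. ✗
4: ~<>(q | p) is T, p is F. ✓
5: ~<>(q | p) is F, p is F. ✗
6: ~<>(q | p) is T, p is F. ✓
7: ~<>(q | p) is F, p is F. ✗
8: ~<>(q | p) is T, p is T. ✓
Satisfying worlds: {4, 6, 8}.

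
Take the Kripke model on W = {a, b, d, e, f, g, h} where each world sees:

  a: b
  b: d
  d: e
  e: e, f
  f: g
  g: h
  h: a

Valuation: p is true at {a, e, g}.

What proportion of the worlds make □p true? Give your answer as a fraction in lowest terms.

3/7

a: successors {b}; p there: b:F. ✗
b: successors {d}; p there: d:F. ✗
d: successors {e}; p there: e:T. ✓
e: successors {e, f}; p there: e:T, f:F. ✗
f: successors {g}; p there: g:T. ✓
g: successors {h}; p there: h:F. ✗
h: successors {a}; p there: a:T. ✓
That's 3 of 7 worlds, so 3/7.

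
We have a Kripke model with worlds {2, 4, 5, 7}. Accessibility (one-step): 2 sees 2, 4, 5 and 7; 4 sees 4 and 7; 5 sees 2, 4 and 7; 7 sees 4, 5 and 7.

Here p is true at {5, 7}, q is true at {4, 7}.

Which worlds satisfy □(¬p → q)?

{4, 7}

2: successors {2, 4, 5, 7}; ¬p → q there: 2:F, 4:T, 5:T, 7:T. ✗
4: successors {4, 7}; ¬p → q there: 4:T, 7:T. ✓
5: successors {2, 4, 7}; ¬p → q there: 2:F, 4:T, 7:T. ✗
7: successors {4, 5, 7}; ¬p → q there: 4:T, 5:T, 7:T. ✓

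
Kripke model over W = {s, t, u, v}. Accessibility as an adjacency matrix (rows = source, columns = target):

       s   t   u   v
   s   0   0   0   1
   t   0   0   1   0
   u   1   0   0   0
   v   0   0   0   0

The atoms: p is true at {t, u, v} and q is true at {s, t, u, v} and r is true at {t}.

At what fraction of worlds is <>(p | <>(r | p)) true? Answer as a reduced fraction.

3/4

s: successors {v}; p | <>(r | p) there: v:T. ✓
t: successors {u}; p | <>(r | p) there: u:T. ✓
u: successors {s}; p | <>(r | p) there: s:T. ✓
v: no successors, so <>(p | <>(r | p)) fails. ✗
That's 3 of 4 worlds, so 3/4.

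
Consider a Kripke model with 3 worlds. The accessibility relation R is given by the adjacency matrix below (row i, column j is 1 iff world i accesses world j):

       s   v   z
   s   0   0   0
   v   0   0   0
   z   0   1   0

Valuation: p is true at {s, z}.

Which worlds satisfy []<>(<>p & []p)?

{s, v}

s: no successors, so []<>(<>p & []p) holds vacuously. ✓
v: no successors, so []<>(<>p & []p) holds vacuously. ✓
z: successors {v}; <>(<>p & []p) there: v:F. ✗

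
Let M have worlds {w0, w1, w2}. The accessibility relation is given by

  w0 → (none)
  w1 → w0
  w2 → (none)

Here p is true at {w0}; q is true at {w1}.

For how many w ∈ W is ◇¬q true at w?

w0: no successors, so ◇¬q fails. ✗
w1: successors {w0}; ¬q there: w0:T. ✓
w2: no successors, so ◇¬q fails. ✗
Satisfying worlds: {w1}.

1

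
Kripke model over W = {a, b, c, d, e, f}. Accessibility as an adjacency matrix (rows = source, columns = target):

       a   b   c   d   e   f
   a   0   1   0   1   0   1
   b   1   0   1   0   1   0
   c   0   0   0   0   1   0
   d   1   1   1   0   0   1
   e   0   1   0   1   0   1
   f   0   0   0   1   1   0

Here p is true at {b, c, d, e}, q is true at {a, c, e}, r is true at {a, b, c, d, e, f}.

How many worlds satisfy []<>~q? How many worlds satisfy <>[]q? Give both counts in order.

For []<>~q:
a: successors {b, d, f}; <>~q there: b:F, d:T, f:T. ✗
b: successors {a, c, e}; <>~q there: a:T, c:F, e:T. ✗
c: successors {e}; <>~q there: e:T. ✓
d: successors {a, b, c, f}; <>~q there: a:T, b:F, c:F, f:T. ✗
e: successors {b, d, f}; <>~q there: b:F, d:T, f:T. ✗
f: successors {d, e}; <>~q there: d:T, e:T. ✓
— 2 worlds.
For <>[]q:
a: successors {b, d, f}; []q there: b:T, d:F, f:F. ✓
b: successors {a, c, e}; []q there: a:F, c:T, e:F. ✓
c: successors {e}; []q there: e:F. ✗
d: successors {a, b, c, f}; []q there: a:F, b:T, c:T, f:F. ✓
e: successors {b, d, f}; []q there: b:T, d:F, f:F. ✓
f: successors {d, e}; []q there: d:F, e:F. ✗
— 4 worlds.

2 and 4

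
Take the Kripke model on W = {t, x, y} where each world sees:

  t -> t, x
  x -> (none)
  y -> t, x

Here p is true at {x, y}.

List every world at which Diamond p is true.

{t, y}

t: successors {t, x}; p there: t:F, x:T. ✓
x: no successors, so Diamond p fails. ✗
y: successors {t, x}; p there: t:F, x:T. ✓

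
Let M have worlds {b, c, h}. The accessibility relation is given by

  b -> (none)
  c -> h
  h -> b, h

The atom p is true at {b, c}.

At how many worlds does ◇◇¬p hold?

b: no successors, so ◇◇¬p fails. ✗
c: successors {h}; ◇¬p there: h:T. ✓
h: successors {b, h}; ◇¬p there: b:F, h:T. ✓
Satisfying worlds: {c, h}.

2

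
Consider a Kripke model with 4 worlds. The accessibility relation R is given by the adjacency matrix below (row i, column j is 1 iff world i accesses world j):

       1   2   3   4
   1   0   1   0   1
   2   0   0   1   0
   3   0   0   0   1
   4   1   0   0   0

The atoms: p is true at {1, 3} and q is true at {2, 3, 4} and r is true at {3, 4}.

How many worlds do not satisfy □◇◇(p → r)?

1

1: successors {2, 4}; ◇◇(p → r) there: 2:T, 4:T. ✓
2: successors {3}; ◇◇(p → r) there: 3:F. ✗
3: successors {4}; ◇◇(p → r) there: 4:T. ✓
4: successors {1}; ◇◇(p → r) there: 1:T. ✓
Satisfying worlds: {1, 3, 4}.
So □◇◇(p → r) fails at the other 1 world.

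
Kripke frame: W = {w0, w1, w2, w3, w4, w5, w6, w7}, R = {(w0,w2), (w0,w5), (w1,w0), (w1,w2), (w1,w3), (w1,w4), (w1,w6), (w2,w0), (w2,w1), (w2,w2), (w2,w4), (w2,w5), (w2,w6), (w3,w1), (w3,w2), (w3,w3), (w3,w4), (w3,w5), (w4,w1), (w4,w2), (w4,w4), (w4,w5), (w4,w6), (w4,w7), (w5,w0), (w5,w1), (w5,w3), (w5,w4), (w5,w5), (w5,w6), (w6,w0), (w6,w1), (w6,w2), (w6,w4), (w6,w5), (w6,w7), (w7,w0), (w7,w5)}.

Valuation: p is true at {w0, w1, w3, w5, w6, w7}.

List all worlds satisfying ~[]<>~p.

w0: []<>~p is T. ✗
w1: []<>~p is T. ✗
w2: []<>~p is T. ✗
w3: []<>~p is T. ✗
w4: []<>~p is F. ✓
w5: []<>~p is T. ✗
w6: []<>~p is F. ✓
w7: []<>~p is T. ✗

{w4, w6}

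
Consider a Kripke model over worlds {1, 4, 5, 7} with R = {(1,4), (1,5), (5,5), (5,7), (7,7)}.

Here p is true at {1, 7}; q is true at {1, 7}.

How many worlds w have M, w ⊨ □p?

1: successors {4, 5}; p there: 4:F, 5:F. ✗
4: no successors, so □p holds vacuously. ✓
5: successors {5, 7}; p there: 5:F, 7:T. ✗
7: successors {7}; p there: 7:T. ✓
Satisfying worlds: {4, 7}.

2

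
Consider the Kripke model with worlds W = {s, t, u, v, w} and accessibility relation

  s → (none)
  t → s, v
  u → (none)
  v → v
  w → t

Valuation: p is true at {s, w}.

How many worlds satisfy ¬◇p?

4

s: ◇p is F. ✓
t: ◇p is T. ✗
u: ◇p is F. ✓
v: ◇p is F. ✓
w: ◇p is F. ✓
Satisfying worlds: {s, u, v, w}.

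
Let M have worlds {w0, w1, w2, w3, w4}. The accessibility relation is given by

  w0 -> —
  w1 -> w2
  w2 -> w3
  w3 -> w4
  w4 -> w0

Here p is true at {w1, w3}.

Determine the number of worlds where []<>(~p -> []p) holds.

3

w0: no successors, so []<>(~p -> []p) holds vacuously. ✓
w1: successors {w2}; <>(~p -> []p) there: w2:T. ✓
w2: successors {w3}; <>(~p -> []p) there: w3:F. ✗
w3: successors {w4}; <>(~p -> []p) there: w4:T. ✓
w4: successors {w0}; <>(~p -> []p) there: w0:F. ✗
Satisfying worlds: {w0, w1, w3}.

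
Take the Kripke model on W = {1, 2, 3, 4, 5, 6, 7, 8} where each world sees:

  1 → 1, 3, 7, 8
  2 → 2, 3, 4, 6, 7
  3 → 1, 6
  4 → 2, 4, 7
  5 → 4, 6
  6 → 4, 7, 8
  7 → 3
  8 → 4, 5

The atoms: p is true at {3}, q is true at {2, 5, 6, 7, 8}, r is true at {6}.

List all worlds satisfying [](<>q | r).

{3, 5, 7, 8}

1: successors {1, 3, 7, 8}; <>q | r there: 1:T, 3:T, 7:F, 8:T. ✗
2: successors {2, 3, 4, 6, 7}; <>q | r there: 2:T, 3:T, 4:T, 6:T, 7:F. ✗
3: successors {1, 6}; <>q | r there: 1:T, 6:T. ✓
4: successors {2, 4, 7}; <>q | r there: 2:T, 4:T, 7:F. ✗
5: successors {4, 6}; <>q | r there: 4:T, 6:T. ✓
6: successors {4, 7, 8}; <>q | r there: 4:T, 7:F, 8:T. ✗
7: successors {3}; <>q | r there: 3:T. ✓
8: successors {4, 5}; <>q | r there: 4:T, 5:T. ✓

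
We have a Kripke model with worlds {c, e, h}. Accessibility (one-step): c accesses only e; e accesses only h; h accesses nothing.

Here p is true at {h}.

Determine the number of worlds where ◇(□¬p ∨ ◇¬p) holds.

c: successors {e}; □¬p ∨ ◇¬p there: e:F. ✗
e: successors {h}; □¬p ∨ ◇¬p there: h:T. ✓
h: no successors, so ◇(□¬p ∨ ◇¬p) fails. ✗
Satisfying worlds: {e}.

1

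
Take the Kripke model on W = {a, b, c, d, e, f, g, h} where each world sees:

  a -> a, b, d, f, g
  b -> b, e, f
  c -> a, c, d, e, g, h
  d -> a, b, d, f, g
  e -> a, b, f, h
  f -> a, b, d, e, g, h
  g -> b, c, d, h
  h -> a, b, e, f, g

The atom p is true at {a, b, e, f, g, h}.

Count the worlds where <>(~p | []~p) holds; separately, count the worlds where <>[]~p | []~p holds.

5 and 0

For <>(~p | []~p):
a: successors {a, b, d, f, g}; ~p | []~p there: a:F, b:F, d:T, f:F, g:F. ✓
b: successors {b, e, f}; ~p | []~p there: b:F, e:F, f:F. ✗
c: successors {a, c, d, e, g, h}; ~p | []~p there: a:F, c:T, d:T, e:F, g:F, h:F. ✓
d: successors {a, b, d, f, g}; ~p | []~p there: a:F, b:F, d:T, f:F, g:F. ✓
e: successors {a, b, f, h}; ~p | []~p there: a:F, b:F, f:F, h:F. ✗
f: successors {a, b, d, e, g, h}; ~p | []~p there: a:F, b:F, d:T, e:F, g:F, h:F. ✓
g: successors {b, c, d, h}; ~p | []~p there: b:F, c:T, d:T, h:F. ✓
h: successors {a, b, e, f, g}; ~p | []~p there: a:F, b:F, e:F, f:F, g:F. ✗
— 5 worlds.
For <>[]~p | []~p:
a: <>[]~p is F, []~p is F. ✗
b: <>[]~p is F, []~p is F. ✗
c: <>[]~p is F, []~p is F. ✗
d: <>[]~p is F, []~p is F. ✗
e: <>[]~p is F, []~p is F. ✗
f: <>[]~p is F, []~p is F. ✗
g: <>[]~p is F, []~p is F. ✗
h: <>[]~p is F, []~p is F. ✗
— 0 worlds.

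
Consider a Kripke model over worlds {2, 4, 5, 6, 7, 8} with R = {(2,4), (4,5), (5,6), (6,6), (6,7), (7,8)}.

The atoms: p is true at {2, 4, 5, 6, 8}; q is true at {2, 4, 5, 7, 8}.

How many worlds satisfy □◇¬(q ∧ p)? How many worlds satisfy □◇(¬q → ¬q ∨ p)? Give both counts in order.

3 and 5

For □◇¬(q ∧ p):
2: successors {4}; ◇¬(q ∧ p) there: 4:F. ✗
4: successors {5}; ◇¬(q ∧ p) there: 5:T. ✓
5: successors {6}; ◇¬(q ∧ p) there: 6:T. ✓
6: successors {6, 7}; ◇¬(q ∧ p) there: 6:T, 7:F. ✗
7: successors {8}; ◇¬(q ∧ p) there: 8:F. ✗
8: no successors, so □◇¬(q ∧ p) holds vacuously. ✓
— 3 worlds.
For □◇(¬q → ¬q ∨ p):
2: successors {4}; ◇(¬q → ¬q ∨ p) there: 4:T. ✓
4: successors {5}; ◇(¬q → ¬q ∨ p) there: 5:T. ✓
5: successors {6}; ◇(¬q → ¬q ∨ p) there: 6:T. ✓
6: successors {6, 7}; ◇(¬q → ¬q ∨ p) there: 6:T, 7:T. ✓
7: successors {8}; ◇(¬q → ¬q ∨ p) there: 8:F. ✗
8: no successors, so □◇(¬q → ¬q ∨ p) holds vacuously. ✓
— 5 worlds.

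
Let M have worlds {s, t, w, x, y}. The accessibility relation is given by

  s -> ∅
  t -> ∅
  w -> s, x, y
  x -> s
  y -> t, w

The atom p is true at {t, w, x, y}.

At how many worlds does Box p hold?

3

s: no successors, so Box p holds vacuously. ✓
t: no successors, so Box p holds vacuously. ✓
w: successors {s, x, y}; p there: s:F, x:T, y:T. ✗
x: successors {s}; p there: s:F. ✗
y: successors {t, w}; p there: t:T, w:T. ✓
Satisfying worlds: {s, t, y}.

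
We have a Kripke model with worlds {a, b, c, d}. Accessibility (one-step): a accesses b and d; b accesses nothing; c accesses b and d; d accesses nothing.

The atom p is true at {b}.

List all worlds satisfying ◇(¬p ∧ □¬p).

a: successors {b, d}; ¬p ∧ □¬p there: b:F, d:T. ✓
b: no successors, so ◇(¬p ∧ □¬p) fails. ✗
c: successors {b, d}; ¬p ∧ □¬p there: b:F, d:T. ✓
d: no successors, so ◇(¬p ∧ □¬p) fails. ✗

{a, c}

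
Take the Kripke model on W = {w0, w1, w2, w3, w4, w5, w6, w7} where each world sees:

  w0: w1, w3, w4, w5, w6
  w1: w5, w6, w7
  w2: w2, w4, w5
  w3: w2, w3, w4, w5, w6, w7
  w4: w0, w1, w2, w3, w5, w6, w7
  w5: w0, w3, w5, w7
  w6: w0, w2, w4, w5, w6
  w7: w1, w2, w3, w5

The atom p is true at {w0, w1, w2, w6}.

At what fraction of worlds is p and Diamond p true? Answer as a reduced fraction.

w0: p is T, Diamond p is T. ✓
w1: p is T, Diamond p is T. ✓
w2: p is T, Diamond p is T. ✓
w3: p is F, Diamond p is T. ✗
w4: p is F, Diamond p is T. ✗
w5: p is F, Diamond p is T. ✗
w6: p is T, Diamond p is T. ✓
w7: p is F, Diamond p is T. ✗
That's 4 of 8 worlds, so 4/8 = 1/2.

1/2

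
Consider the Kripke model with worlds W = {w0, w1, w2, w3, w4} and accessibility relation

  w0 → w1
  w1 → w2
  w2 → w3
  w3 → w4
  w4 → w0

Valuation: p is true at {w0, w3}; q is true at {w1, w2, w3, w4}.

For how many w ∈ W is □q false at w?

w0: successors {w1}; q there: w1:T. ✓
w1: successors {w2}; q there: w2:T. ✓
w2: successors {w3}; q there: w3:T. ✓
w3: successors {w4}; q there: w4:T. ✓
w4: successors {w0}; q there: w0:F. ✗
Satisfying worlds: {w0, w1, w2, w3}.
So □q fails at the other 1 world.

1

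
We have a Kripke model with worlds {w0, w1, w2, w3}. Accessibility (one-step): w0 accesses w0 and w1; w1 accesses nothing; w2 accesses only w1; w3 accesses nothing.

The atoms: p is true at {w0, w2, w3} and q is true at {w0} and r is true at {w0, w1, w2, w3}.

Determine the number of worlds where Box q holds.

w0: successors {w0, w1}; q there: w0:T, w1:F. ✗
w1: no successors, so Box q holds vacuously. ✓
w2: successors {w1}; q there: w1:F. ✗
w3: no successors, so Box q holds vacuously. ✓
Satisfying worlds: {w1, w3}.

2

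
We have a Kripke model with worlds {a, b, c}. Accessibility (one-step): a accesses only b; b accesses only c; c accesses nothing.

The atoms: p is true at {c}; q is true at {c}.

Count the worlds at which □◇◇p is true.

a: successors {b}; ◇◇p there: b:F. ✗
b: successors {c}; ◇◇p there: c:F. ✗
c: no successors, so □◇◇p holds vacuously. ✓
Satisfying worlds: {c}.

1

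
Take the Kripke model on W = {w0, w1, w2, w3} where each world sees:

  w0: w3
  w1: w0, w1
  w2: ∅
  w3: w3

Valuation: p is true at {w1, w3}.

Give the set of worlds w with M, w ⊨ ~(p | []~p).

w0: p | []~p is F. ✓
w1: p | []~p is T. ✗
w2: p | []~p is T. ✗
w3: p | []~p is T. ✗

{w0}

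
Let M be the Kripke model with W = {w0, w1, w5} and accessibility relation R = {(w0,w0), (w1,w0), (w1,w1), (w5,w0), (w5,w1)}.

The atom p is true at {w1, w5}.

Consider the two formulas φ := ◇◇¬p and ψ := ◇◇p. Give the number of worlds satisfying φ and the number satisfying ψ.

3 and 2

For ◇◇¬p:
w0: successors {w0}; ◇¬p there: w0:T. ✓
w1: successors {w0, w1}; ◇¬p there: w0:T, w1:T. ✓
w5: successors {w0, w1}; ◇¬p there: w0:T, w1:T. ✓
— 3 worlds.
For ◇◇p:
w0: successors {w0}; ◇p there: w0:F. ✗
w1: successors {w0, w1}; ◇p there: w0:F, w1:T. ✓
w5: successors {w0, w1}; ◇p there: w0:F, w1:T. ✓
— 2 worlds.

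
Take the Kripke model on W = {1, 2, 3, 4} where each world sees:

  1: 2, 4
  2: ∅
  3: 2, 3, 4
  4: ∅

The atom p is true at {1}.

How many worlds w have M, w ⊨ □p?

1: successors {2, 4}; p there: 2:F, 4:F. ✗
2: no successors, so □p holds vacuously. ✓
3: successors {2, 3, 4}; p there: 2:F, 3:F, 4:F. ✗
4: no successors, so □p holds vacuously. ✓
Satisfying worlds: {2, 4}.

2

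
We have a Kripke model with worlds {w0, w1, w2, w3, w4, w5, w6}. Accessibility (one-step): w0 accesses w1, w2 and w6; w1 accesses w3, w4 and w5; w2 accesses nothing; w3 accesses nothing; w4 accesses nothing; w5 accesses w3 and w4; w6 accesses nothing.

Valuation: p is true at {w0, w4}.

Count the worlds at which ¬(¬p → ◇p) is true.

3

w0: ¬p → ◇p is T. ✗
w1: ¬p → ◇p is T. ✗
w2: ¬p → ◇p is F. ✓
w3: ¬p → ◇p is F. ✓
w4: ¬p → ◇p is T. ✗
w5: ¬p → ◇p is T. ✗
w6: ¬p → ◇p is F. ✓
Satisfying worlds: {w2, w3, w6}.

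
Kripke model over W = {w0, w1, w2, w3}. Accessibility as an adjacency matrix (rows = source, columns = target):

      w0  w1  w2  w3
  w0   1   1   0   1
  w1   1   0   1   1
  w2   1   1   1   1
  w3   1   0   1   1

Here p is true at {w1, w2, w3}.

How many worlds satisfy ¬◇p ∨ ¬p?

w0: ¬◇p is F, ¬p is T. ✓
w1: ¬◇p is F, ¬p is F. ✗
w2: ¬◇p is F, ¬p is F. ✗
w3: ¬◇p is F, ¬p is F. ✗
Satisfying worlds: {w0}.

1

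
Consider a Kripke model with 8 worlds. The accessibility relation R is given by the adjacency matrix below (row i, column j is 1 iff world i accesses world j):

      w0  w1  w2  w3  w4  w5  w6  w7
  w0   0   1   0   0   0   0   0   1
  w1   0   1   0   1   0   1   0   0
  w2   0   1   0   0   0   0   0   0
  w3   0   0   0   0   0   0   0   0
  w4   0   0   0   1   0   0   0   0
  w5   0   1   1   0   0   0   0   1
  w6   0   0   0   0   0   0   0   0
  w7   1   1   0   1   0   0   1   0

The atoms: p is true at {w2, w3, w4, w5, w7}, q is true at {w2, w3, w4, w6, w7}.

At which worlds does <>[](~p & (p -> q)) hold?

w0: successors {w1, w7}; [](~p & (p -> q)) there: w1:F, w7:F. ✗
w1: successors {w1, w3, w5}; [](~p & (p -> q)) there: w1:F, w3:T, w5:F. ✓
w2: successors {w1}; [](~p & (p -> q)) there: w1:F. ✗
w3: no successors, so <>[](~p & (p -> q)) fails. ✗
w4: successors {w3}; [](~p & (p -> q)) there: w3:T. ✓
w5: successors {w1, w2, w7}; [](~p & (p -> q)) there: w1:F, w2:T, w7:F. ✓
w6: no successors, so <>[](~p & (p -> q)) fails. ✗
w7: successors {w0, w1, w3, w6}; [](~p & (p -> q)) there: w0:F, w1:F, w3:T, w6:T. ✓

{w1, w4, w5, w7}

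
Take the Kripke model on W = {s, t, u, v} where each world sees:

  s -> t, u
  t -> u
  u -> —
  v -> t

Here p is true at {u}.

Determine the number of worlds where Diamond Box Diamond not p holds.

2

s: successors {t, u}; Box Diamond not p there: t:F, u:T. ✓
t: successors {u}; Box Diamond not p there: u:T. ✓
u: no successors, so Diamond Box Diamond not p fails. ✗
v: successors {t}; Box Diamond not p there: t:F. ✗
Satisfying worlds: {s, t}.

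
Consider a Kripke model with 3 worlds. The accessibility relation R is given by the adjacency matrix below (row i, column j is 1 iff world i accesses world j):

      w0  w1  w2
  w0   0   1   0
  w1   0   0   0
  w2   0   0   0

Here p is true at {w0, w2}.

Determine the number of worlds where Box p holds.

2

w0: successors {w1}; p there: w1:F. ✗
w1: no successors, so Box p holds vacuously. ✓
w2: no successors, so Box p holds vacuously. ✓
Satisfying worlds: {w1, w2}.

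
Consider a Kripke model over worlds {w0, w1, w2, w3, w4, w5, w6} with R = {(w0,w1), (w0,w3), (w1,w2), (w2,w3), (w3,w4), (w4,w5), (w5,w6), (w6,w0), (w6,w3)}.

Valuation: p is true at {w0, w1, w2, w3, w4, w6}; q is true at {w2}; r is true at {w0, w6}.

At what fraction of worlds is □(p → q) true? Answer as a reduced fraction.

2/7

w0: successors {w1, w3}; p → q there: w1:F, w3:F. ✗
w1: successors {w2}; p → q there: w2:T. ✓
w2: successors {w3}; p → q there: w3:F. ✗
w3: successors {w4}; p → q there: w4:F. ✗
w4: successors {w5}; p → q there: w5:T. ✓
w5: successors {w6}; p → q there: w6:F. ✗
w6: successors {w0, w3}; p → q there: w0:F, w3:F. ✗
That's 2 of 7 worlds, so 2/7.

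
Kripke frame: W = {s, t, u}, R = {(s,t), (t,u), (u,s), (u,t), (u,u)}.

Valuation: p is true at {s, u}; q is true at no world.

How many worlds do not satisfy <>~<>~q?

3

s: successors {t}; ~<>~q there: t:F. ✗
t: successors {u}; ~<>~q there: u:F. ✗
u: successors {s, t, u}; ~<>~q there: s:F, t:F, u:F. ✗
Satisfying worlds: ∅.
So <>~<>~q fails at the other 3 worlds.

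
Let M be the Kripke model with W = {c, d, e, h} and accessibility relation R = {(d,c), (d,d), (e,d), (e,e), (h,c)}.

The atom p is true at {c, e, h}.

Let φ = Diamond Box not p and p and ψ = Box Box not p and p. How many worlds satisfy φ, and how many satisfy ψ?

For Diamond Box not p and p:
c: Diamond Box not p is F, p is T. ✗
d: Diamond Box not p is T, p is F. ✗
e: Diamond Box not p is F, p is T. ✗
h: Diamond Box not p is T, p is T. ✓
— 1 world.
For Box Box not p and p:
c: Box Box not p is T, p is T. ✓
d: Box Box not p is F, p is F. ✗
e: Box Box not p is F, p is T. ✗
h: Box Box not p is T, p is T. ✓
— 2 worlds.

1 and 2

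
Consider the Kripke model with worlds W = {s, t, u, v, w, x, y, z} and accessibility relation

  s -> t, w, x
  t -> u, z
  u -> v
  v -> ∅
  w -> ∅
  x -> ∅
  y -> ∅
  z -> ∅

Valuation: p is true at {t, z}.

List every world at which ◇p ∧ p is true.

{t}

s: ◇p is T, p is F. ✗
t: ◇p is T, p is T. ✓
u: ◇p is F, p is F. ✗
v: ◇p is F, p is F. ✗
w: ◇p is F, p is F. ✗
x: ◇p is F, p is F. ✗
y: ◇p is F, p is F. ✗
z: ◇p is F, p is T. ✗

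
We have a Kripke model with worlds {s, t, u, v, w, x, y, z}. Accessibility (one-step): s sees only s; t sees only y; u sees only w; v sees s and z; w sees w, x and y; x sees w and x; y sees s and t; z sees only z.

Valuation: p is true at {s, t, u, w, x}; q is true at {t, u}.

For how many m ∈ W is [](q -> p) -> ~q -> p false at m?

3

s: [](q -> p) is T, ~q -> p is T. ✓
t: [](q -> p) is T, ~q -> p is T. ✓
u: [](q -> p) is T, ~q -> p is T. ✓
v: [](q -> p) is T, ~q -> p is F. ✗
w: [](q -> p) is T, ~q -> p is T. ✓
x: [](q -> p) is T, ~q -> p is T. ✓
y: [](q -> p) is T, ~q -> p is F. ✗
z: [](q -> p) is T, ~q -> p is F. ✗
Satisfying worlds: {s, t, u, w, x}.
So [](q -> p) -> ~q -> p fails at the other 3 worlds.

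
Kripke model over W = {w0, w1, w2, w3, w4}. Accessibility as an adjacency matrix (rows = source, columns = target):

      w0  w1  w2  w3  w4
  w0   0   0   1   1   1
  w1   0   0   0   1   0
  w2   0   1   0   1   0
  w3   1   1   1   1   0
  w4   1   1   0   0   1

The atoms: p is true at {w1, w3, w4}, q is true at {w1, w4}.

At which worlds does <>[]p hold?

w0: successors {w2, w3, w4}; []p there: w2:T, w3:F, w4:F. ✓
w1: successors {w3}; []p there: w3:F. ✗
w2: successors {w1, w3}; []p there: w1:T, w3:F. ✓
w3: successors {w0, w1, w2, w3}; []p there: w0:F, w1:T, w2:T, w3:F. ✓
w4: successors {w0, w1, w4}; []p there: w0:F, w1:T, w4:F. ✓

{w0, w2, w3, w4}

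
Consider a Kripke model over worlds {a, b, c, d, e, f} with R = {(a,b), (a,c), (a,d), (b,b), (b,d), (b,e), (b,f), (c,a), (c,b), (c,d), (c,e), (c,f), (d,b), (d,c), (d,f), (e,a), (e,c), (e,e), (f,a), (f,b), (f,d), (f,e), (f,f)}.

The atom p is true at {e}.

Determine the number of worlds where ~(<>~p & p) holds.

a: <>~p & p is F. ✓
b: <>~p & p is F. ✓
c: <>~p & p is F. ✓
d: <>~p & p is F. ✓
e: <>~p & p is T. ✗
f: <>~p & p is F. ✓
Satisfying worlds: {a, b, c, d, f}.

5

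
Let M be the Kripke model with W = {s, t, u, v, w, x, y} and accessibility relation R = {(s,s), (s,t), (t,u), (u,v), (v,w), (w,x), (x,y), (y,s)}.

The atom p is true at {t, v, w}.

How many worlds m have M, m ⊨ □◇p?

3

s: successors {s, t}; ◇p there: s:T, t:F. ✗
t: successors {u}; ◇p there: u:T. ✓
u: successors {v}; ◇p there: v:T. ✓
v: successors {w}; ◇p there: w:F. ✗
w: successors {x}; ◇p there: x:F. ✗
x: successors {y}; ◇p there: y:F. ✗
y: successors {s}; ◇p there: s:T. ✓
Satisfying worlds: {t, u, y}.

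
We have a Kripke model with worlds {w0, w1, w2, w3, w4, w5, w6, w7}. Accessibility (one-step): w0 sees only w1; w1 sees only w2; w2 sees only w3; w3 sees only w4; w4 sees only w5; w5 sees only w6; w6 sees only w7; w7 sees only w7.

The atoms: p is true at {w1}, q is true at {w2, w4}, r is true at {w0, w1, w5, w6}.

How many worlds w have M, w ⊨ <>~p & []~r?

5

w0: <>~p is F, []~r is F. ✗
w1: <>~p is T, []~r is T. ✓
w2: <>~p is T, []~r is T. ✓
w3: <>~p is T, []~r is T. ✓
w4: <>~p is T, []~r is F. ✗
w5: <>~p is T, []~r is F. ✗
w6: <>~p is T, []~r is T. ✓
w7: <>~p is T, []~r is T. ✓
Satisfying worlds: {w1, w2, w3, w6, w7}.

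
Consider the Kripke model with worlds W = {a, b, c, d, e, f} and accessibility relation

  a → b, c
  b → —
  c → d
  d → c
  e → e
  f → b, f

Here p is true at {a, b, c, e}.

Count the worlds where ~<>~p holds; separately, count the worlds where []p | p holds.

4 and 5

For ~<>~p:
a: <>~p is F. ✓
b: <>~p is F. ✓
c: <>~p is T. ✗
d: <>~p is F. ✓
e: <>~p is F. ✓
f: <>~p is T. ✗
— 4 worlds.
For []p | p:
a: []p is T, p is T. ✓
b: []p is T, p is T. ✓
c: []p is F, p is T. ✓
d: []p is T, p is F. ✓
e: []p is T, p is T. ✓
f: []p is F, p is F. ✗
— 5 worlds.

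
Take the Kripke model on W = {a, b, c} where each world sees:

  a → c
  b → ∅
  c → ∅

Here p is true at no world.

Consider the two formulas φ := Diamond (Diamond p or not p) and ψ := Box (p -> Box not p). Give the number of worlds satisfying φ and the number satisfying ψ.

1 and 3

For Diamond (Diamond p or not p):
a: successors {c}; Diamond p or not p there: c:T. ✓
b: no successors, so Diamond (Diamond p or not p) fails. ✗
c: no successors, so Diamond (Diamond p or not p) fails. ✗
— 1 world.
For Box (p -> Box not p):
a: successors {c}; p -> Box not p there: c:T. ✓
b: no successors, so Box (p -> Box not p) holds vacuously. ✓
c: no successors, so Box (p -> Box not p) holds vacuously. ✓
— 3 worlds.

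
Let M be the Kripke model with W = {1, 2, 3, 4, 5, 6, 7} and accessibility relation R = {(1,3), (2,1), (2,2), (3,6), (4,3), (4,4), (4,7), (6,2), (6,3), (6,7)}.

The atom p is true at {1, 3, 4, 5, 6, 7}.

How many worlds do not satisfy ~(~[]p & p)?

1: ~[]p & p is F. ✓
2: ~[]p & p is F. ✓
3: ~[]p & p is F. ✓
4: ~[]p & p is F. ✓
5: ~[]p & p is F. ✓
6: ~[]p & p is T. ✗
7: ~[]p & p is F. ✓
Satisfying worlds: {1, 2, 3, 4, 5, 7}.
So ~(~[]p & p) fails at the other 1 world.

1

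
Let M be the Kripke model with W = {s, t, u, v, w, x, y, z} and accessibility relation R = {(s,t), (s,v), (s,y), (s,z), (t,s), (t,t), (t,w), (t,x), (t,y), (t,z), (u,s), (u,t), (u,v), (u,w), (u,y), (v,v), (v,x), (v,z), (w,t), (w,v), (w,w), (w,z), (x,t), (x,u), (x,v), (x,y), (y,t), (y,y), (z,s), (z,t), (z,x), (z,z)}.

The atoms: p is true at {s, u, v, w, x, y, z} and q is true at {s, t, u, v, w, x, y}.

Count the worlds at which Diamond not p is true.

7

s: successors {t, v, y, z}; not p there: t:T, v:F, y:F, z:F. ✓
t: successors {s, t, w, x, y, z}; not p there: s:F, t:T, w:F, x:F, y:F, z:F. ✓
u: successors {s, t, v, w, y}; not p there: s:F, t:T, v:F, w:F, y:F. ✓
v: successors {v, x, z}; not p there: v:F, x:F, z:F. ✗
w: successors {t, v, w, z}; not p there: t:T, v:F, w:F, z:F. ✓
x: successors {t, u, v, y}; not p there: t:T, u:F, v:F, y:F. ✓
y: successors {t, y}; not p there: t:T, y:F. ✓
z: successors {s, t, x, z}; not p there: s:F, t:T, x:F, z:F. ✓
Satisfying worlds: {s, t, u, w, x, y, z}.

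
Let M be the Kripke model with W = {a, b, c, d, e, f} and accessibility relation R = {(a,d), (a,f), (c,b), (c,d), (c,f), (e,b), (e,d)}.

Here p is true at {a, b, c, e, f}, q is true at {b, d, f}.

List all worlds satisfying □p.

{b, d, f}

a: successors {d, f}; p there: d:F, f:T. ✗
b: no successors, so □p holds vacuously. ✓
c: successors {b, d, f}; p there: b:T, d:F, f:T. ✗
d: no successors, so □p holds vacuously. ✓
e: successors {b, d}; p there: b:T, d:F. ✗
f: no successors, so □p holds vacuously. ✓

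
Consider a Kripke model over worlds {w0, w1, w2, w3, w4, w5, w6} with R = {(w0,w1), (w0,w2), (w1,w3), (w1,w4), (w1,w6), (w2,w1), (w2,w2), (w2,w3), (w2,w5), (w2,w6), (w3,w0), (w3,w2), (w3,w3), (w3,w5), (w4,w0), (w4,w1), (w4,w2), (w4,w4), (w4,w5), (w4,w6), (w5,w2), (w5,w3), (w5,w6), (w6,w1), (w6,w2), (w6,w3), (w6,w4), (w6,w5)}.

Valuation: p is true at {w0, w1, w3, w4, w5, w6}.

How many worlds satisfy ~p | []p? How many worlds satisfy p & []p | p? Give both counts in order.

For ~p | []p:
w0: ~p is F, []p is F. ✗
w1: ~p is F, []p is T. ✓
w2: ~p is T, []p is F. ✓
w3: ~p is F, []p is F. ✗
w4: ~p is F, []p is F. ✗
w5: ~p is F, []p is F. ✗
w6: ~p is F, []p is F. ✗
— 2 worlds.
For p & []p | p:
w0: p & []p is F, p is T. ✓
w1: p & []p is T, p is T. ✓
w2: p & []p is F, p is F. ✗
w3: p & []p is F, p is T. ✓
w4: p & []p is F, p is T. ✓
w5: p & []p is F, p is T. ✓
w6: p & []p is F, p is T. ✓
— 6 worlds.

2 and 6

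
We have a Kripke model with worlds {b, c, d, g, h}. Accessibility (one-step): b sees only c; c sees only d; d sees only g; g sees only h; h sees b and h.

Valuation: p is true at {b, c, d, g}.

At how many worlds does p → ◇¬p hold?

b: p is T, ◇¬p is F. ✗
c: p is T, ◇¬p is F. ✗
d: p is T, ◇¬p is F. ✗
g: p is T, ◇¬p is T. ✓
h: p is F, ◇¬p is T. ✓
Satisfying worlds: {g, h}.

2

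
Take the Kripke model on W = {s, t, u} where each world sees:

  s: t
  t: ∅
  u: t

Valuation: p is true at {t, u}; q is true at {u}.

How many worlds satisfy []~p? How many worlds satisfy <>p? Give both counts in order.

1 and 2

For []~p:
s: successors {t}; ~p there: t:F. ✗
t: no successors, so []~p holds vacuously. ✓
u: successors {t}; ~p there: t:F. ✗
— 1 world.
For <>p:
s: successors {t}; p there: t:T. ✓
t: no successors, so <>p fails. ✗
u: successors {t}; p there: t:T. ✓
— 2 worlds.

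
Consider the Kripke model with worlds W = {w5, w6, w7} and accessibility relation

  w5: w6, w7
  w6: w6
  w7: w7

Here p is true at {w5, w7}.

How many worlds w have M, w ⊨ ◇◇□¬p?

2

w5: successors {w6, w7}; ◇□¬p there: w6:T, w7:F. ✓
w6: successors {w6}; ◇□¬p there: w6:T. ✓
w7: successors {w7}; ◇□¬p there: w7:F. ✗
Satisfying worlds: {w5, w6}.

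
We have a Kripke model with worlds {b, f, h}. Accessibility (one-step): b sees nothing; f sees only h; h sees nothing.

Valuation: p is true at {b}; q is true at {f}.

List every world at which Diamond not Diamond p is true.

b: no successors, so Diamond not Diamond p fails. ✗
f: successors {h}; not Diamond p there: h:T. ✓
h: no successors, so Diamond not Diamond p fails. ✗

{f}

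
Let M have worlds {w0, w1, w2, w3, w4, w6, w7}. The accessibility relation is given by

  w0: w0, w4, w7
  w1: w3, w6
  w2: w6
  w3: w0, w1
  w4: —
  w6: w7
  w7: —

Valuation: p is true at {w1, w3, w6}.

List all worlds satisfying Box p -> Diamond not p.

{w0, w3, w6}

w0: Box p is F, Diamond not p is T. ✓
w1: Box p is T, Diamond not p is F. ✗
w2: Box p is T, Diamond not p is F. ✗
w3: Box p is F, Diamond not p is T. ✓
w4: Box p is T, Diamond not p is F. ✗
w6: Box p is F, Diamond not p is T. ✓
w7: Box p is T, Diamond not p is F. ✗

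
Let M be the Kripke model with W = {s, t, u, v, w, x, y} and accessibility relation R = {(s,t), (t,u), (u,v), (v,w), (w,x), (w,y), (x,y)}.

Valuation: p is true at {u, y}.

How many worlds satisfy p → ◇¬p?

s: p is F, ◇¬p is T. ✓
t: p is F, ◇¬p is F. ✓
u: p is T, ◇¬p is T. ✓
v: p is F, ◇¬p is T. ✓
w: p is F, ◇¬p is T. ✓
x: p is F, ◇¬p is F. ✓
y: p is T, ◇¬p is F. ✗
Satisfying worlds: {s, t, u, v, w, x}.

6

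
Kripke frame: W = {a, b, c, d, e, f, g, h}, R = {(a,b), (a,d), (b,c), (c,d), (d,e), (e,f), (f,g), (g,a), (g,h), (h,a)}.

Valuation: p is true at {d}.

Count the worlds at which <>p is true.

2

a: successors {b, d}; p there: b:F, d:T. ✓
b: successors {c}; p there: c:F. ✗
c: successors {d}; p there: d:T. ✓
d: successors {e}; p there: e:F. ✗
e: successors {f}; p there: f:F. ✗
f: successors {g}; p there: g:F. ✗
g: successors {a, h}; p there: a:F, h:F. ✗
h: successors {a}; p there: a:F. ✗
Satisfying worlds: {a, c}.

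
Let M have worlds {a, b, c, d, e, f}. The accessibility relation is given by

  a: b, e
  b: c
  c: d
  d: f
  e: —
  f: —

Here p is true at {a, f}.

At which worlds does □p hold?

{d, e, f}

a: successors {b, e}; p there: b:F, e:F. ✗
b: successors {c}; p there: c:F. ✗
c: successors {d}; p there: d:F. ✗
d: successors {f}; p there: f:T. ✓
e: no successors, so □p holds vacuously. ✓
f: no successors, so □p holds vacuously. ✓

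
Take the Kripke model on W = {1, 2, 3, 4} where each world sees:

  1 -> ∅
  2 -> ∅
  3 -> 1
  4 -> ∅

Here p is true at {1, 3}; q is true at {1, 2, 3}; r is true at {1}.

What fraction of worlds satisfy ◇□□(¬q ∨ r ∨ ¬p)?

1: no successors, so ◇□□(¬q ∨ r ∨ ¬p) fails. ✗
2: no successors, so ◇□□(¬q ∨ r ∨ ¬p) fails. ✗
3: successors {1}; □□(¬q ∨ r ∨ ¬p) there: 1:T. ✓
4: no successors, so ◇□□(¬q ∨ r ∨ ¬p) fails. ✗
That's 1 of 4 worlds, so 1/4.

1/4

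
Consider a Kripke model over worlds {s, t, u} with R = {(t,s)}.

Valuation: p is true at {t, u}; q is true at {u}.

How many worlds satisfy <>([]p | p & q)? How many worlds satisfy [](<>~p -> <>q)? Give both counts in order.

1 and 3

For <>([]p | p & q):
s: no successors, so <>([]p | p & q) fails. ✗
t: successors {s}; []p | p & q there: s:T. ✓
u: no successors, so <>([]p | p & q) fails. ✗
— 1 world.
For [](<>~p -> <>q):
s: no successors, so [](<>~p -> <>q) holds vacuously. ✓
t: successors {s}; <>~p -> <>q there: s:T. ✓
u: no successors, so [](<>~p -> <>q) holds vacuously. ✓
— 3 worlds.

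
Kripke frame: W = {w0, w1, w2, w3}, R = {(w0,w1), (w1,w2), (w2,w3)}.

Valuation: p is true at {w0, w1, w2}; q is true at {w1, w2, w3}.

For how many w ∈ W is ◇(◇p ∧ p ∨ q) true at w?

3

w0: successors {w1}; ◇p ∧ p ∨ q there: w1:T. ✓
w1: successors {w2}; ◇p ∧ p ∨ q there: w2:T. ✓
w2: successors {w3}; ◇p ∧ p ∨ q there: w3:T. ✓
w3: no successors, so ◇(◇p ∧ p ∨ q) fails. ✗
Satisfying worlds: {w0, w1, w2}.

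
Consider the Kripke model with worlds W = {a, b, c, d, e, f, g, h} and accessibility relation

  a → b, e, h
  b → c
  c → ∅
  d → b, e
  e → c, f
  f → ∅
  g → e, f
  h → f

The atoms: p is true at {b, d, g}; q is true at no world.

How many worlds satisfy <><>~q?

3

a: successors {b, e, h}; <>~q there: b:T, e:T, h:T. ✓
b: successors {c}; <>~q there: c:F. ✗
c: no successors, so <><>~q fails. ✗
d: successors {b, e}; <>~q there: b:T, e:T. ✓
e: successors {c, f}; <>~q there: c:F, f:F. ✗
f: no successors, so <><>~q fails. ✗
g: successors {e, f}; <>~q there: e:T, f:F. ✓
h: successors {f}; <>~q there: f:F. ✗
Satisfying worlds: {a, d, g}.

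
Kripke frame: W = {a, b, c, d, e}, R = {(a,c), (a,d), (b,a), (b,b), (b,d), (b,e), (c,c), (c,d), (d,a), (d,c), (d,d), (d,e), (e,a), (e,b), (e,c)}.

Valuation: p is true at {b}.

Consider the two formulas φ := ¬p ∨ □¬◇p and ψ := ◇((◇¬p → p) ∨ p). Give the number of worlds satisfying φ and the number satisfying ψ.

For ¬p ∨ □¬◇p:
a: ¬p is T, □¬◇p is T. ✓
b: ¬p is F, □¬◇p is F. ✗
c: ¬p is T, □¬◇p is T. ✓
d: ¬p is T, □¬◇p is F. ✓
e: ¬p is T, □¬◇p is F. ✓
— 4 worlds.
For ◇((◇¬p → p) ∨ p):
a: successors {c, d}; (◇¬p → p) ∨ p there: c:F, d:F. ✗
b: successors {a, b, d, e}; (◇¬p → p) ∨ p there: a:F, b:T, d:F, e:F. ✓
c: successors {c, d}; (◇¬p → p) ∨ p there: c:F, d:F. ✗
d: successors {a, c, d, e}; (◇¬p → p) ∨ p there: a:F, c:F, d:F, e:F. ✗
e: successors {a, b, c}; (◇¬p → p) ∨ p there: a:F, b:T, c:F. ✓
— 2 worlds.

4 and 2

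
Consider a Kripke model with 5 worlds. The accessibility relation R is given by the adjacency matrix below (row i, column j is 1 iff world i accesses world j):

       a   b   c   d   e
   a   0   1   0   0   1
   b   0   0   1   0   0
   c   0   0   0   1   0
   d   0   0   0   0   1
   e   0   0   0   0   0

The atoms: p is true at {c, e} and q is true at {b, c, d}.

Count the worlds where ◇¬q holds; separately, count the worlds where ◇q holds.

2 and 3

For ◇¬q:
a: successors {b, e}; ¬q there: b:F, e:T. ✓
b: successors {c}; ¬q there: c:F. ✗
c: successors {d}; ¬q there: d:F. ✗
d: successors {e}; ¬q there: e:T. ✓
e: no successors, so ◇¬q fails. ✗
— 2 worlds.
For ◇q:
a: successors {b, e}; q there: b:T, e:F. ✓
b: successors {c}; q there: c:T. ✓
c: successors {d}; q there: d:T. ✓
d: successors {e}; q there: e:F. ✗
e: no successors, so ◇q fails. ✗
— 3 worlds.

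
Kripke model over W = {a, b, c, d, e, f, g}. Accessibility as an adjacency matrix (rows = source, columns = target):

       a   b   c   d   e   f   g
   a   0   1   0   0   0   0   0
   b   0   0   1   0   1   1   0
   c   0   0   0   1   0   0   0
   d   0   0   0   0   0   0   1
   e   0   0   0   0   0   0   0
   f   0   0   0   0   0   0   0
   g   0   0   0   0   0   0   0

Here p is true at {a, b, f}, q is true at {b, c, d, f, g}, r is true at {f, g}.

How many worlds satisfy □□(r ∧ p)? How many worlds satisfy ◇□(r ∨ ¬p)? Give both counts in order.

4 and 4

For □□(r ∧ p):
a: successors {b}; □(r ∧ p) there: b:F. ✗
b: successors {c, e, f}; □(r ∧ p) there: c:F, e:T, f:T. ✗
c: successors {d}; □(r ∧ p) there: d:F. ✗
d: successors {g}; □(r ∧ p) there: g:T. ✓
e: no successors, so □□(r ∧ p) holds vacuously. ✓
f: no successors, so □□(r ∧ p) holds vacuously. ✓
g: no successors, so □□(r ∧ p) holds vacuously. ✓
— 4 worlds.
For ◇□(r ∨ ¬p):
a: successors {b}; □(r ∨ ¬p) there: b:T. ✓
b: successors {c, e, f}; □(r ∨ ¬p) there: c:T, e:T, f:T. ✓
c: successors {d}; □(r ∨ ¬p) there: d:T. ✓
d: successors {g}; □(r ∨ ¬p) there: g:T. ✓
e: no successors, so ◇□(r ∨ ¬p) fails. ✗
f: no successors, so ◇□(r ∨ ¬p) fails. ✗
g: no successors, so ◇□(r ∨ ¬p) fails. ✗
— 4 worlds.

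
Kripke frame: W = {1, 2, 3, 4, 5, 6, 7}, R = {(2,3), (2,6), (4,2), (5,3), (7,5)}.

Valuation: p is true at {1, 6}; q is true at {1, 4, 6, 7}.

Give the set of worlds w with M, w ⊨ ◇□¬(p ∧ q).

{2, 5, 7}

1: no successors, so ◇□¬(p ∧ q) fails. ✗
2: successors {3, 6}; □¬(p ∧ q) there: 3:T, 6:T. ✓
3: no successors, so ◇□¬(p ∧ q) fails. ✗
4: successors {2}; □¬(p ∧ q) there: 2:F. ✗
5: successors {3}; □¬(p ∧ q) there: 3:T. ✓
6: no successors, so ◇□¬(p ∧ q) fails. ✗
7: successors {5}; □¬(p ∧ q) there: 5:T. ✓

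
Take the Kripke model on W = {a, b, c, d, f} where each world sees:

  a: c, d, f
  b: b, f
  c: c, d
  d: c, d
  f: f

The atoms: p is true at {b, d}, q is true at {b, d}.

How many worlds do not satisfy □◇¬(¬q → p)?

a: successors {c, d, f}; ◇¬(¬q → p) there: c:T, d:T, f:T. ✓
b: successors {b, f}; ◇¬(¬q → p) there: b:T, f:T. ✓
c: successors {c, d}; ◇¬(¬q → p) there: c:T, d:T. ✓
d: successors {c, d}; ◇¬(¬q → p) there: c:T, d:T. ✓
f: successors {f}; ◇¬(¬q → p) there: f:T. ✓
Satisfying worlds: {a, b, c, d, f}.
So □◇¬(¬q → p) fails at the other 0 worlds.

0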